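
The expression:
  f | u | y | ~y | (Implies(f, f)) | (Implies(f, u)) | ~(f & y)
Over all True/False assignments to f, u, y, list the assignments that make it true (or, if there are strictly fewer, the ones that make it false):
is always true.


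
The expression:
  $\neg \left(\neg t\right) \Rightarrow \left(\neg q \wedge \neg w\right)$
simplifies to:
$\left(\neg q \wedge \neg w\right) \vee \neg t$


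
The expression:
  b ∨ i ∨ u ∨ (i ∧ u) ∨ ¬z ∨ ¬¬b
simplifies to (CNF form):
b ∨ i ∨ u ∨ ¬z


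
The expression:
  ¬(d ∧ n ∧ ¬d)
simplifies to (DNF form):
True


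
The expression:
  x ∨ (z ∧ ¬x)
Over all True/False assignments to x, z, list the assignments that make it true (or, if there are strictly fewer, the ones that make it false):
is false only for:
  x=False, z=False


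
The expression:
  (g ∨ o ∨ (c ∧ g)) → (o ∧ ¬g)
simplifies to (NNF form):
¬g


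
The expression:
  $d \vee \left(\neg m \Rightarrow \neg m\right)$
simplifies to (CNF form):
$\text{True}$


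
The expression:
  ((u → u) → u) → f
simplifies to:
f ∨ ¬u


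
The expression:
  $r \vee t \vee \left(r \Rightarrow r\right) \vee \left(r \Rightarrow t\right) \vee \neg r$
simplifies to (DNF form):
$\text{True}$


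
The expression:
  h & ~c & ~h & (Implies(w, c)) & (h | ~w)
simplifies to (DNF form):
False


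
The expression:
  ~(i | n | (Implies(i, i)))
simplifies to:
False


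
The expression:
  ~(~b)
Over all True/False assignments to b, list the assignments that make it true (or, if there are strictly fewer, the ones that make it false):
is true only for:
  b=True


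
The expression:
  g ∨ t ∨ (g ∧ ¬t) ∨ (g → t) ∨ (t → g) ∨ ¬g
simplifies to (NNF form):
True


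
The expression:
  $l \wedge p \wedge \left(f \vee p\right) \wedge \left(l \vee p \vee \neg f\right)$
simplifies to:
$l \wedge p$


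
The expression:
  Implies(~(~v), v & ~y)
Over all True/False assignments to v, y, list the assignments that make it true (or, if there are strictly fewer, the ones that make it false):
is false only for:
  v=True, y=True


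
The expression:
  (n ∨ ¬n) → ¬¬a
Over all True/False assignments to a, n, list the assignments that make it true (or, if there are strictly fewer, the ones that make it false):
is true only for:
  a=True, n=False;
  a=True, n=True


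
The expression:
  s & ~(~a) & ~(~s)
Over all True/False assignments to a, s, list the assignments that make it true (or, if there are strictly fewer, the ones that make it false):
is true only for:
  a=True, s=True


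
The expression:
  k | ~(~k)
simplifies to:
k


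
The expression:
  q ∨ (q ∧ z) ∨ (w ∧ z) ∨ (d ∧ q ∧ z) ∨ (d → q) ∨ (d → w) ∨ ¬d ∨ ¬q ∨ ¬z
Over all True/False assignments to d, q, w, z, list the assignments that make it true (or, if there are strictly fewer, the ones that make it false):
is always true.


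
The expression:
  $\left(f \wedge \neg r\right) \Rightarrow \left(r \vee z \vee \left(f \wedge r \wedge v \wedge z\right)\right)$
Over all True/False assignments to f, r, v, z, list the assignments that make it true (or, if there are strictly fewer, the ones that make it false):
is false only for:
  f=True, r=False, v=False, z=False;
  f=True, r=False, v=True, z=False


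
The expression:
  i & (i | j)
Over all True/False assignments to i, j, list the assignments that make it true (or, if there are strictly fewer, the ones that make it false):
is true only for:
  i=True, j=False;
  i=True, j=True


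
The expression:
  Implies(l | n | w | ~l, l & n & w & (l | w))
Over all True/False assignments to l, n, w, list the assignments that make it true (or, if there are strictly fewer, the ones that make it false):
is true only for:
  l=True, n=True, w=True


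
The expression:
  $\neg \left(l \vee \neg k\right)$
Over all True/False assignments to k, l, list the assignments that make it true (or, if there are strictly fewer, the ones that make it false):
is true only for:
  k=True, l=False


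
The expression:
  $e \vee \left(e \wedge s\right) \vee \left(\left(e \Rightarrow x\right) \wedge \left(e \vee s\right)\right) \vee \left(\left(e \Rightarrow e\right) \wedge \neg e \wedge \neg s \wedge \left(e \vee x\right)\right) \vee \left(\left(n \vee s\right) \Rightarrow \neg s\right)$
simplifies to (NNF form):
$\text{True}$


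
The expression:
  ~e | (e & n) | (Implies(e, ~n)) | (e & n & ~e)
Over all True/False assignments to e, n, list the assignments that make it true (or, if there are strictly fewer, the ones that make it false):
is always true.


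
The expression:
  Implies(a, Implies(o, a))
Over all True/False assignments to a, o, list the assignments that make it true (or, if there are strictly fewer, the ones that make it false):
is always true.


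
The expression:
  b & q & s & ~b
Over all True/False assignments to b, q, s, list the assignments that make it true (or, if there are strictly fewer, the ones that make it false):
is never true.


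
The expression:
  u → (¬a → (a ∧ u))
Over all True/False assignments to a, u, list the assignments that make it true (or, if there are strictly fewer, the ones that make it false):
is false only for:
  a=False, u=True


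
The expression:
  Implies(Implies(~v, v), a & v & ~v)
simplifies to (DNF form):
~v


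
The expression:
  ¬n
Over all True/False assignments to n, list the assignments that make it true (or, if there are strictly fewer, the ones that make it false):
is true only for:
  n=False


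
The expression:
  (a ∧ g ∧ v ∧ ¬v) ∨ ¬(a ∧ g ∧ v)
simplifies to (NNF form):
¬a ∨ ¬g ∨ ¬v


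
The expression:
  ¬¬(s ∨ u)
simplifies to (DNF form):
s ∨ u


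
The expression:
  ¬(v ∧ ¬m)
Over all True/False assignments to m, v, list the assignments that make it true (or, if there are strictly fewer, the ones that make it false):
is false only for:
  m=False, v=True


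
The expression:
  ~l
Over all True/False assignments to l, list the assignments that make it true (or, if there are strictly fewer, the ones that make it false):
is true only for:
  l=False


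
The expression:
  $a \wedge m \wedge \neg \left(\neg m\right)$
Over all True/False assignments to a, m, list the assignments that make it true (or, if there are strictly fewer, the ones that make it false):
is true only for:
  a=True, m=True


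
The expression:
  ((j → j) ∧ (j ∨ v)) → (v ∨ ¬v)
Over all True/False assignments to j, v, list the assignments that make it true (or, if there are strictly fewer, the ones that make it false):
is always true.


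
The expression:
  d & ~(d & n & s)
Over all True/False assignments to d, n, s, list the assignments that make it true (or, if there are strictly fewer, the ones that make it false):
is true only for:
  d=True, n=False, s=False;
  d=True, n=False, s=True;
  d=True, n=True, s=False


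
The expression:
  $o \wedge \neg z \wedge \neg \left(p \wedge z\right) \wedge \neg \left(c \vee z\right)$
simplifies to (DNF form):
$o \wedge \neg c \wedge \neg z$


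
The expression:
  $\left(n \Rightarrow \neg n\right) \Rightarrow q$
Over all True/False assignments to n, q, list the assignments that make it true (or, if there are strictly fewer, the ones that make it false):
is false only for:
  n=False, q=False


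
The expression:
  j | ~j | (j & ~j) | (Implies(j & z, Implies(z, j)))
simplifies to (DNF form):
True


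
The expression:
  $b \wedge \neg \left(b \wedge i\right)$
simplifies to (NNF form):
$b \wedge \neg i$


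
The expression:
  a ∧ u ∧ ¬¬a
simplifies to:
a ∧ u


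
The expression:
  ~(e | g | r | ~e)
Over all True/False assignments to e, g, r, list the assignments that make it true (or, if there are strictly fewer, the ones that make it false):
is never true.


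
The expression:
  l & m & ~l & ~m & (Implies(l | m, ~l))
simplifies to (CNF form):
False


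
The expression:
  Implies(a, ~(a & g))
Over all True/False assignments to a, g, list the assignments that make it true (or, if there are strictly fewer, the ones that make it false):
is false only for:
  a=True, g=True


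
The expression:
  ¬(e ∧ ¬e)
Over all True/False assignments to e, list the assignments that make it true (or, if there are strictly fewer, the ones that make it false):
is always true.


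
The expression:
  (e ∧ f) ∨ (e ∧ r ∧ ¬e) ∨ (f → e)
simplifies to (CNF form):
e ∨ ¬f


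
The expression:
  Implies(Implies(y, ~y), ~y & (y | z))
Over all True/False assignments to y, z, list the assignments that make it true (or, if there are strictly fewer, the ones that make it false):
is false only for:
  y=False, z=False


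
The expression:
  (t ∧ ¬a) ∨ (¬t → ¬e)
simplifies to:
t ∨ ¬e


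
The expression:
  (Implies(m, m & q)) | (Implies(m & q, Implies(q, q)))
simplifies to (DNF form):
True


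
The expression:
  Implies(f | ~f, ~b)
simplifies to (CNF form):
~b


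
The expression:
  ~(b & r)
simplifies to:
~b | ~r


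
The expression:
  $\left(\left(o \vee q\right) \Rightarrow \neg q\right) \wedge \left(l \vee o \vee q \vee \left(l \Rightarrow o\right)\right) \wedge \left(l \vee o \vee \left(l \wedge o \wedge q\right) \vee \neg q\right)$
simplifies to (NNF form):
$\neg q$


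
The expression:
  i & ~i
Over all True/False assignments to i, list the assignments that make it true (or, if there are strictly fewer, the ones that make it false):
is never true.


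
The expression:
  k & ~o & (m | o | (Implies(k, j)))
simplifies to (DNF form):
(j & k & ~o) | (k & m & ~o)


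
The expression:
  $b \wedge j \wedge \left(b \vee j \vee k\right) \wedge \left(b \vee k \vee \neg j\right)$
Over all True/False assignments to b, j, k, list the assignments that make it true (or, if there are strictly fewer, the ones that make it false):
is true only for:
  b=True, j=True, k=False;
  b=True, j=True, k=True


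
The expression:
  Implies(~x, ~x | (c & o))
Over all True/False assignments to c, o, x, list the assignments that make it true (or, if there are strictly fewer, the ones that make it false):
is always true.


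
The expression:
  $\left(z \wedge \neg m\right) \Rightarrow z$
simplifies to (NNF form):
$\text{True}$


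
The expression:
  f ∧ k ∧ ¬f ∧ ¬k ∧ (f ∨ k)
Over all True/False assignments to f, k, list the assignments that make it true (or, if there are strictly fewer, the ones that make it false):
is never true.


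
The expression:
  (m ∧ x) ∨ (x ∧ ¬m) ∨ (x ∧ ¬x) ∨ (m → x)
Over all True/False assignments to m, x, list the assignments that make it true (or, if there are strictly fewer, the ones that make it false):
is false only for:
  m=True, x=False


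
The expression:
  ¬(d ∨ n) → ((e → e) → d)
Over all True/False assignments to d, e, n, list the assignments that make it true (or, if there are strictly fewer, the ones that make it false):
is false only for:
  d=False, e=False, n=False;
  d=False, e=True, n=False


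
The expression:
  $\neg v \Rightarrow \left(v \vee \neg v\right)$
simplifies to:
$\text{True}$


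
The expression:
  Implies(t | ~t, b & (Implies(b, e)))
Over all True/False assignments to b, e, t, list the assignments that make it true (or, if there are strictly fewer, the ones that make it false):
is true only for:
  b=True, e=True, t=False;
  b=True, e=True, t=True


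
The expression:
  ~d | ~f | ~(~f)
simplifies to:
True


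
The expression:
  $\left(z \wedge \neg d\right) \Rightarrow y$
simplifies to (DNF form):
$d \vee y \vee \neg z$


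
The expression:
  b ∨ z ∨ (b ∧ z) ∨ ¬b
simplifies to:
True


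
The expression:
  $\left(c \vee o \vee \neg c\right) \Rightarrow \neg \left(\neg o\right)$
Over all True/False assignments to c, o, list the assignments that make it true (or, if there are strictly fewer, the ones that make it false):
is true only for:
  c=False, o=True;
  c=True, o=True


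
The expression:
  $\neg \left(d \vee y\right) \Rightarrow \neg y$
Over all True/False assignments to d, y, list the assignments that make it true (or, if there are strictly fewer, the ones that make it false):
is always true.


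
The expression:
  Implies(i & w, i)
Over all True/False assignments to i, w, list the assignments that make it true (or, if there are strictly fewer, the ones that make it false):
is always true.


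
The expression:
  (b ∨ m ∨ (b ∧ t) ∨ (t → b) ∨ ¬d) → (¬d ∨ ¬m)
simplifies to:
¬d ∨ ¬m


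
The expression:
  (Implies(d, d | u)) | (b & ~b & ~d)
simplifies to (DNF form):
True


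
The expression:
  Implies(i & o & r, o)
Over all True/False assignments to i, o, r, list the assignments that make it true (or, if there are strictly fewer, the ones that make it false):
is always true.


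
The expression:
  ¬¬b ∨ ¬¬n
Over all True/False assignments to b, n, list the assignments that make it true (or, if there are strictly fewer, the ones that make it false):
is false only for:
  b=False, n=False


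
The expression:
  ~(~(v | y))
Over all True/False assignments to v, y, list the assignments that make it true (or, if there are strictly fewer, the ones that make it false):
is false only for:
  v=False, y=False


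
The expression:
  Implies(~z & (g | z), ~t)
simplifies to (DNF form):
z | ~g | ~t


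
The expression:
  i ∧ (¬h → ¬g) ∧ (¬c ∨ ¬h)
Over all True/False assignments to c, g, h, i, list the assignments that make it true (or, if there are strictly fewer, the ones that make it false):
is true only for:
  c=False, g=False, h=False, i=True;
  c=False, g=False, h=True, i=True;
  c=False, g=True, h=True, i=True;
  c=True, g=False, h=False, i=True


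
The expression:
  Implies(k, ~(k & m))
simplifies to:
~k | ~m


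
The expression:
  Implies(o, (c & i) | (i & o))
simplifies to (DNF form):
i | ~o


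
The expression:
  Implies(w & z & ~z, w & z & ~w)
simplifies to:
True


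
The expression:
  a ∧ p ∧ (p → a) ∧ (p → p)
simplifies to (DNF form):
a ∧ p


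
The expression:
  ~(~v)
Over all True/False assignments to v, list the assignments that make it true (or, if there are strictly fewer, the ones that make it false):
is true only for:
  v=True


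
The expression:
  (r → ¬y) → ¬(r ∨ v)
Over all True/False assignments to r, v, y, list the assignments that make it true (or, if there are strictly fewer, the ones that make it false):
is true only for:
  r=False, v=False, y=False;
  r=False, v=False, y=True;
  r=True, v=False, y=True;
  r=True, v=True, y=True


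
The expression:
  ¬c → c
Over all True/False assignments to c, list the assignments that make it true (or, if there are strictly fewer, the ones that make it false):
is true only for:
  c=True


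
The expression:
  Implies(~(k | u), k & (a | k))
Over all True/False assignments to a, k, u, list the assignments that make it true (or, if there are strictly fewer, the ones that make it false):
is false only for:
  a=False, k=False, u=False;
  a=True, k=False, u=False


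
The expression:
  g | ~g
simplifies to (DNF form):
True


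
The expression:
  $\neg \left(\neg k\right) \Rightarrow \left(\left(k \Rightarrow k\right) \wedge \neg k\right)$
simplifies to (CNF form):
$\neg k$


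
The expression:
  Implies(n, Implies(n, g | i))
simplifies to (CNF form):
g | i | ~n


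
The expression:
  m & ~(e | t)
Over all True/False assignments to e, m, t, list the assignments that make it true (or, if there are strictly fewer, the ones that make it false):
is true only for:
  e=False, m=True, t=False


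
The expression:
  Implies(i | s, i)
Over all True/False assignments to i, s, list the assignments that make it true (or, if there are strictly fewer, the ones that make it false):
is false only for:
  i=False, s=True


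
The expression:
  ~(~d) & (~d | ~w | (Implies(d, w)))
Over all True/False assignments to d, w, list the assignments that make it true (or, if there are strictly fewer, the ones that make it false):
is true only for:
  d=True, w=False;
  d=True, w=True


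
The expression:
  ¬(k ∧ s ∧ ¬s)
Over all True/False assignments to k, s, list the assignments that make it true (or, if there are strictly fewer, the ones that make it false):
is always true.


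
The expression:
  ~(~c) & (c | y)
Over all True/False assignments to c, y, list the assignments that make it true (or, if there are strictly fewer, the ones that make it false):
is true only for:
  c=True, y=False;
  c=True, y=True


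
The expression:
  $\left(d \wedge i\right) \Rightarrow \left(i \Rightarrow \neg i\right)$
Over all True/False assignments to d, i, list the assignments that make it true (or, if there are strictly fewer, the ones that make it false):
is false only for:
  d=True, i=True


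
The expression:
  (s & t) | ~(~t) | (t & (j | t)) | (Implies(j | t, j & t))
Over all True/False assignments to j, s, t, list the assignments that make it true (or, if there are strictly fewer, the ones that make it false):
is false only for:
  j=True, s=False, t=False;
  j=True, s=True, t=False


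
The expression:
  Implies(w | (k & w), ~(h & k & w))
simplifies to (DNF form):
~h | ~k | ~w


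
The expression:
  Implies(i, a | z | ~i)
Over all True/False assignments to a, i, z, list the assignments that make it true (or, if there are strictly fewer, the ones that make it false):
is false only for:
  a=False, i=True, z=False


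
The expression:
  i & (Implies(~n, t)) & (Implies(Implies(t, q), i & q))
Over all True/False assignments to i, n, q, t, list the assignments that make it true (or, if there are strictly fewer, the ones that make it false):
is true only for:
  i=True, n=False, q=False, t=True;
  i=True, n=False, q=True, t=True;
  i=True, n=True, q=False, t=True;
  i=True, n=True, q=True, t=False;
  i=True, n=True, q=True, t=True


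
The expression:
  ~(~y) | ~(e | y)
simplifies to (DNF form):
y | ~e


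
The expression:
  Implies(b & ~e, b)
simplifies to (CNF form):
True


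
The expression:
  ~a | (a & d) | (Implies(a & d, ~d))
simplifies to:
True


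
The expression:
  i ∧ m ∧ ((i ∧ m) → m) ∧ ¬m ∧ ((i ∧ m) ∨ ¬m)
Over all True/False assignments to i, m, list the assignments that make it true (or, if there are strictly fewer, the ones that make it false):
is never true.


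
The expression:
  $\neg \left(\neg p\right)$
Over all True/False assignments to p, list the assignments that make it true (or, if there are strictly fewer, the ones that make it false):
is true only for:
  p=True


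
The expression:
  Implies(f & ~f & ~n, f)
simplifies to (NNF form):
True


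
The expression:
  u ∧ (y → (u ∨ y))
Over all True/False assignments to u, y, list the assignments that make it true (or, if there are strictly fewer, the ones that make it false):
is true only for:
  u=True, y=False;
  u=True, y=True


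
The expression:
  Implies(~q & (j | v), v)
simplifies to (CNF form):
q | v | ~j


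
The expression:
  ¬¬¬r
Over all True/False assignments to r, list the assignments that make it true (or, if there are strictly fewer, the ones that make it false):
is true only for:
  r=False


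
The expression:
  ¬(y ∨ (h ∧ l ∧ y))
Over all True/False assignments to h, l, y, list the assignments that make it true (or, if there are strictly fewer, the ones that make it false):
is true only for:
  h=False, l=False, y=False;
  h=False, l=True, y=False;
  h=True, l=False, y=False;
  h=True, l=True, y=False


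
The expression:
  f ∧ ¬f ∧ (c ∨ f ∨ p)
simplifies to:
False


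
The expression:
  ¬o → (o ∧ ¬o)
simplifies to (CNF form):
o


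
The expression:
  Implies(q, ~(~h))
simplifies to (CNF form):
h | ~q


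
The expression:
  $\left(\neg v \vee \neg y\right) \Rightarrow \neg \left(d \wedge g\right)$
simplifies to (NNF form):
$\left(v \wedge y\right) \vee \neg d \vee \neg g$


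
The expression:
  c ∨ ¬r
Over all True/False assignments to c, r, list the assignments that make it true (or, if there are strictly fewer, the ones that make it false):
is false only for:
  c=False, r=True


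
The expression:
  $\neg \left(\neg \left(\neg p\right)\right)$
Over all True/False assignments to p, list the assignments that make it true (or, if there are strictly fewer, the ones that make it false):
is true only for:
  p=False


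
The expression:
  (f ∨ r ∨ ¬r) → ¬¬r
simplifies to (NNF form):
r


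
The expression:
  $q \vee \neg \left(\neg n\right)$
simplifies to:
$n \vee q$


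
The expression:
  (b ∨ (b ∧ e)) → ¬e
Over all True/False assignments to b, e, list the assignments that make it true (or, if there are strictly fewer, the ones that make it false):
is false only for:
  b=True, e=True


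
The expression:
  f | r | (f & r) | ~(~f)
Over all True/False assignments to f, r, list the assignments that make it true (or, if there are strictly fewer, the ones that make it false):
is false only for:
  f=False, r=False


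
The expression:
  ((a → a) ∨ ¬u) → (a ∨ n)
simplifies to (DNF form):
a ∨ n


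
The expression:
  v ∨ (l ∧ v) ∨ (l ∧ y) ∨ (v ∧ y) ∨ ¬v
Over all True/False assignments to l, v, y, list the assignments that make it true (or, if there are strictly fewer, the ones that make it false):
is always true.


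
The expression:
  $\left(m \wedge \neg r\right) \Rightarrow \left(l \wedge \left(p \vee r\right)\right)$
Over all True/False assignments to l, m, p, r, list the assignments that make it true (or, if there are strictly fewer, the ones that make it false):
is false only for:
  l=False, m=True, p=False, r=False;
  l=False, m=True, p=True, r=False;
  l=True, m=True, p=False, r=False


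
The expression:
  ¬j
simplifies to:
¬j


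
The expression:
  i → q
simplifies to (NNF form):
q ∨ ¬i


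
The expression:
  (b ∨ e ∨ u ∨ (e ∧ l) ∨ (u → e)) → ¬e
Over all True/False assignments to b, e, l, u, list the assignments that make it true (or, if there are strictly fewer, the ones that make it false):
is true only for:
  b=False, e=False, l=False, u=False;
  b=False, e=False, l=False, u=True;
  b=False, e=False, l=True, u=False;
  b=False, e=False, l=True, u=True;
  b=True, e=False, l=False, u=False;
  b=True, e=False, l=False, u=True;
  b=True, e=False, l=True, u=False;
  b=True, e=False, l=True, u=True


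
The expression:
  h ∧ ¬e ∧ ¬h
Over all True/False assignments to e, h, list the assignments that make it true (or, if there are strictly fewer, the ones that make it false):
is never true.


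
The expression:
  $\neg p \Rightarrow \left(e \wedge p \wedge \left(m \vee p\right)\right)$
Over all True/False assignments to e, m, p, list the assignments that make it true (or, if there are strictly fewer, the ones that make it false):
is true only for:
  e=False, m=False, p=True;
  e=False, m=True, p=True;
  e=True, m=False, p=True;
  e=True, m=True, p=True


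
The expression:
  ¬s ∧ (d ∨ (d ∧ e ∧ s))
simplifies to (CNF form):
d ∧ ¬s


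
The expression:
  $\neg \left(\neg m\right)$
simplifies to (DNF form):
$m$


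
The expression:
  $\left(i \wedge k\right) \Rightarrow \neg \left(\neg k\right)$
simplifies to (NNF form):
$\text{True}$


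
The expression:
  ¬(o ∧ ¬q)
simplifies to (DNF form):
q ∨ ¬o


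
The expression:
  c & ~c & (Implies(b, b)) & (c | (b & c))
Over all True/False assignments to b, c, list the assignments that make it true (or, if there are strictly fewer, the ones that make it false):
is never true.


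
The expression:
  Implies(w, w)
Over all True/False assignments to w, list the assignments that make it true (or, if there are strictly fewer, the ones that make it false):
is always true.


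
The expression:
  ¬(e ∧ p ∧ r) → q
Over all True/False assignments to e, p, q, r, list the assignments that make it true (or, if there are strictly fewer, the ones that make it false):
is false only for:
  e=False, p=False, q=False, r=False;
  e=False, p=False, q=False, r=True;
  e=False, p=True, q=False, r=False;
  e=False, p=True, q=False, r=True;
  e=True, p=False, q=False, r=False;
  e=True, p=False, q=False, r=True;
  e=True, p=True, q=False, r=False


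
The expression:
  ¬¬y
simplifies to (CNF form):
y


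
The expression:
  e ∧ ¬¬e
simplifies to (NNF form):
e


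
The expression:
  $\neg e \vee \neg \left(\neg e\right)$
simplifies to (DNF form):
$\text{True}$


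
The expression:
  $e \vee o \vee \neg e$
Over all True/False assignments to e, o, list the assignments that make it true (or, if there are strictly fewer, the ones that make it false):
is always true.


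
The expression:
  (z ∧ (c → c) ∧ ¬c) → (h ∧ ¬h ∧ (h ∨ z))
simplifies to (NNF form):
c ∨ ¬z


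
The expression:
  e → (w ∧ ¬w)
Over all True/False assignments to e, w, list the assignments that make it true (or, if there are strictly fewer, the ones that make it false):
is true only for:
  e=False, w=False;
  e=False, w=True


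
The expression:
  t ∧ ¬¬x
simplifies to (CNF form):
t ∧ x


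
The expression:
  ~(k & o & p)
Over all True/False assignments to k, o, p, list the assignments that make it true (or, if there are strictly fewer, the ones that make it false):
is false only for:
  k=True, o=True, p=True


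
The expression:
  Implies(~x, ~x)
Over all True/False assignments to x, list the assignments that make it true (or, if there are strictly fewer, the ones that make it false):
is always true.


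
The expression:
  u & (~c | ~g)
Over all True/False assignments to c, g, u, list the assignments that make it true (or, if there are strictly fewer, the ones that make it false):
is true only for:
  c=False, g=False, u=True;
  c=False, g=True, u=True;
  c=True, g=False, u=True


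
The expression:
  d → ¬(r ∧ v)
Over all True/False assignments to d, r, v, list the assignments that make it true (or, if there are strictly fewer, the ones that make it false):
is false only for:
  d=True, r=True, v=True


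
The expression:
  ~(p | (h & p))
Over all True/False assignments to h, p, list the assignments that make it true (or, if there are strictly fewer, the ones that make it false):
is true only for:
  h=False, p=False;
  h=True, p=False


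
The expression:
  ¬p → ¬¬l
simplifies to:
l ∨ p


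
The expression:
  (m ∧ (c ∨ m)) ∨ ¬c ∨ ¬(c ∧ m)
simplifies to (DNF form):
True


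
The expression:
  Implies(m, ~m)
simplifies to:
~m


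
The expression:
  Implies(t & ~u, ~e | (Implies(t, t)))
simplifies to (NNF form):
True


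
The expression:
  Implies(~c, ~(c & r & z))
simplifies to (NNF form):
True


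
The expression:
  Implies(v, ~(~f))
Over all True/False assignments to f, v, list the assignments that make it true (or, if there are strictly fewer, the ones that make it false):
is false only for:
  f=False, v=True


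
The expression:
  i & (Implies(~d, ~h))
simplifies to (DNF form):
(d & i) | (i & ~h)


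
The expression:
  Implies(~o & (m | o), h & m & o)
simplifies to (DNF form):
o | ~m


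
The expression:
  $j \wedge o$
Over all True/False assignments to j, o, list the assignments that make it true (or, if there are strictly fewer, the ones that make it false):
is true only for:
  j=True, o=True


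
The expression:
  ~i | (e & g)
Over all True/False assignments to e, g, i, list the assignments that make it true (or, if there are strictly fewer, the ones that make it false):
is false only for:
  e=False, g=False, i=True;
  e=False, g=True, i=True;
  e=True, g=False, i=True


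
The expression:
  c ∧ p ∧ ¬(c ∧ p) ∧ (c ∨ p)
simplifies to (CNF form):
False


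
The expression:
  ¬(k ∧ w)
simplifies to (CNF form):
¬k ∨ ¬w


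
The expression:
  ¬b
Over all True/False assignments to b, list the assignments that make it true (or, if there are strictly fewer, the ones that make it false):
is true only for:
  b=False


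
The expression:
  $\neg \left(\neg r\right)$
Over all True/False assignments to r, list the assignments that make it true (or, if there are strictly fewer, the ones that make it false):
is true only for:
  r=True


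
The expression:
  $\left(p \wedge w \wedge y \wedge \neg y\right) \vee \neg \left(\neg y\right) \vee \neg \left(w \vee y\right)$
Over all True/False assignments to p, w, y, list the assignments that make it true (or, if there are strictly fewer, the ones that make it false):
is false only for:
  p=False, w=True, y=False;
  p=True, w=True, y=False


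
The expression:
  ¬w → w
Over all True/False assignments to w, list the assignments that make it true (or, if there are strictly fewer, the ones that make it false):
is true only for:
  w=True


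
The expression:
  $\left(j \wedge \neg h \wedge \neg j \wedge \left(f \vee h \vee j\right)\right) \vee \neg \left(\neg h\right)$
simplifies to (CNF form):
$h$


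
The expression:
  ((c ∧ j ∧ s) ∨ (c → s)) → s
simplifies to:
c ∨ s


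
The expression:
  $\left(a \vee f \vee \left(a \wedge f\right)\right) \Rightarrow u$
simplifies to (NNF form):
$u \vee \left(\neg a \wedge \neg f\right)$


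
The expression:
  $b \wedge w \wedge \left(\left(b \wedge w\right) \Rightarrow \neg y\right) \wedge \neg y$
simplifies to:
$b \wedge w \wedge \neg y$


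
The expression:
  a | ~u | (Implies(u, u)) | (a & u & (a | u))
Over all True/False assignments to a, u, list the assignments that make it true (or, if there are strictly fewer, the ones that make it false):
is always true.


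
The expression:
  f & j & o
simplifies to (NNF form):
f & j & o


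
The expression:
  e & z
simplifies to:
e & z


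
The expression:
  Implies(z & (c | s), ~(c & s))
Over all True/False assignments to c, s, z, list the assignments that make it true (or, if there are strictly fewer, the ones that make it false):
is false only for:
  c=True, s=True, z=True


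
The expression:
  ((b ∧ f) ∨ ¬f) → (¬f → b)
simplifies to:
b ∨ f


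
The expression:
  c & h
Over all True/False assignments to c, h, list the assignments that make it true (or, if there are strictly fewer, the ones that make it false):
is true only for:
  c=True, h=True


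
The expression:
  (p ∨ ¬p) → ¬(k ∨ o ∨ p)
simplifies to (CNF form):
¬k ∧ ¬o ∧ ¬p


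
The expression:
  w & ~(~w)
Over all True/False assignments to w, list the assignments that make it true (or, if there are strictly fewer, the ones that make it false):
is true only for:
  w=True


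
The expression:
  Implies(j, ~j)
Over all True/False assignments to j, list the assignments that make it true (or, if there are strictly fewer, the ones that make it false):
is true only for:
  j=False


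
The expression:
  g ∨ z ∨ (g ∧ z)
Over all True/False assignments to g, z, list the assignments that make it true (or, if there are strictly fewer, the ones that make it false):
is false only for:
  g=False, z=False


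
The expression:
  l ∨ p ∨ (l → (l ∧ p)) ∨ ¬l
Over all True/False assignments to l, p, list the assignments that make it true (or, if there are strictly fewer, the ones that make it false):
is always true.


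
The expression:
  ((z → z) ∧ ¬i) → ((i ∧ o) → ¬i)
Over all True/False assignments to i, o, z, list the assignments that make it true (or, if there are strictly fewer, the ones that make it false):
is always true.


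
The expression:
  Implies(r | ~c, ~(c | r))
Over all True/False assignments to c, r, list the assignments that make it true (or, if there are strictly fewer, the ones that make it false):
is true only for:
  c=False, r=False;
  c=True, r=False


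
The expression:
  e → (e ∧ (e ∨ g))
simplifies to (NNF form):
True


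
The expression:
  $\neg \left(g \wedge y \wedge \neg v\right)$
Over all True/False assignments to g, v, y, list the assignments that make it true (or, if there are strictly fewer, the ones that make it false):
is false only for:
  g=True, v=False, y=True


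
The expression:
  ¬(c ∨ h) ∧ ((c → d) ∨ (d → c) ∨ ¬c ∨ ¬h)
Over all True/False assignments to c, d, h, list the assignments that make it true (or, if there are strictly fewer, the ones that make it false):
is true only for:
  c=False, d=False, h=False;
  c=False, d=True, h=False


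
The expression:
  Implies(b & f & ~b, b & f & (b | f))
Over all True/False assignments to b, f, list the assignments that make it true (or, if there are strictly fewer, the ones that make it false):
is always true.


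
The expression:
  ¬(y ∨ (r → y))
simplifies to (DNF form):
r ∧ ¬y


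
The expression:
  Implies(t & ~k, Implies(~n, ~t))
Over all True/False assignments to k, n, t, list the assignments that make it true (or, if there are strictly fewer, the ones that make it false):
is false only for:
  k=False, n=False, t=True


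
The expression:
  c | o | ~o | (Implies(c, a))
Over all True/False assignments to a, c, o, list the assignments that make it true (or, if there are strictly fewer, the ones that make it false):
is always true.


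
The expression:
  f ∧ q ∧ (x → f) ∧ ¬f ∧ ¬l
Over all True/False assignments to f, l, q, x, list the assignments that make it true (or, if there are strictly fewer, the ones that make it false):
is never true.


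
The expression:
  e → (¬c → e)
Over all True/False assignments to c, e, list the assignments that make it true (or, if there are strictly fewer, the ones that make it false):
is always true.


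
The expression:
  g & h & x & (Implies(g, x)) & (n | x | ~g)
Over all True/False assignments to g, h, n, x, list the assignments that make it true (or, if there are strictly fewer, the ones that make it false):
is true only for:
  g=True, h=True, n=False, x=True;
  g=True, h=True, n=True, x=True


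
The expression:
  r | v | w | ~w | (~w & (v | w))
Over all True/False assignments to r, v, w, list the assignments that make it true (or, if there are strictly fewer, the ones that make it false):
is always true.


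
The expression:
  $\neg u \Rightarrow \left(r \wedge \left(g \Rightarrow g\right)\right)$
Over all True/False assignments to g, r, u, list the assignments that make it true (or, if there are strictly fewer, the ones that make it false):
is false only for:
  g=False, r=False, u=False;
  g=True, r=False, u=False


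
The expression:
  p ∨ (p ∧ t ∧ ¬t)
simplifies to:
p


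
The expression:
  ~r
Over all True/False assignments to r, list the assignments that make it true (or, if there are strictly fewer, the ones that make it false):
is true only for:
  r=False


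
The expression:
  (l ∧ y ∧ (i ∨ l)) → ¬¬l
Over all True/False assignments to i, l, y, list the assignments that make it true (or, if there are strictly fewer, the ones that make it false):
is always true.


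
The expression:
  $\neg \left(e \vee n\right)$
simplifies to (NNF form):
$\neg e \wedge \neg n$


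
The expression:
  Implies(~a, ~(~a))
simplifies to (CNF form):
a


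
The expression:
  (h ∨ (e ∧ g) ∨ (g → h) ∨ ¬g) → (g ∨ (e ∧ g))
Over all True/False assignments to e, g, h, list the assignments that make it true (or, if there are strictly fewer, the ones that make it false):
is true only for:
  e=False, g=True, h=False;
  e=False, g=True, h=True;
  e=True, g=True, h=False;
  e=True, g=True, h=True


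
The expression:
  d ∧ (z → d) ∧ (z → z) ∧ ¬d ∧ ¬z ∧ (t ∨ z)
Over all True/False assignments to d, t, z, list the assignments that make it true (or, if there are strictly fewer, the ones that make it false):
is never true.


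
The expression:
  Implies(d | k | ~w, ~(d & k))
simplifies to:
~d | ~k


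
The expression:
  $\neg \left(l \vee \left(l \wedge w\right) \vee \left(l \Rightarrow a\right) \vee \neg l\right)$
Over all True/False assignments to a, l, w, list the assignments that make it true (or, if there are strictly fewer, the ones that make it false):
is never true.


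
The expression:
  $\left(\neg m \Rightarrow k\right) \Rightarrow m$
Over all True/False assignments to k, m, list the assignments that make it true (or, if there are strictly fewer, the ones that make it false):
is false only for:
  k=True, m=False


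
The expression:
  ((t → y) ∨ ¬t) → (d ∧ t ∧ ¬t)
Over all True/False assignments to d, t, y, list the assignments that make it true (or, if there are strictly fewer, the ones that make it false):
is true only for:
  d=False, t=True, y=False;
  d=True, t=True, y=False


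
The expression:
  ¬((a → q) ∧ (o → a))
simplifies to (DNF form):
(a ∧ ¬q) ∨ (o ∧ ¬a)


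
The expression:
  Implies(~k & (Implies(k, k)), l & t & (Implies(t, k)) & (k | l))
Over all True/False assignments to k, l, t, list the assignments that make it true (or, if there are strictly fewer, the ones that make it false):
is true only for:
  k=True, l=False, t=False;
  k=True, l=False, t=True;
  k=True, l=True, t=False;
  k=True, l=True, t=True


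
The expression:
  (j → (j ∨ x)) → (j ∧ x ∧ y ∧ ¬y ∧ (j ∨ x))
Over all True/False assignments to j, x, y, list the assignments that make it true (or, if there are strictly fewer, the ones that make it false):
is never true.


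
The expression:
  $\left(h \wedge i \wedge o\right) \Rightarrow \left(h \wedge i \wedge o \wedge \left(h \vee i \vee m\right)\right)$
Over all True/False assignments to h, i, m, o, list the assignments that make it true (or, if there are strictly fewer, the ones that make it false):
is always true.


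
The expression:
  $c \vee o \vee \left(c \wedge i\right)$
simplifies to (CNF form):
$c \vee o$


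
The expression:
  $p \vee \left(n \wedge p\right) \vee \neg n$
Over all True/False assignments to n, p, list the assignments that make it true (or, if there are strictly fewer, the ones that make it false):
is false only for:
  n=True, p=False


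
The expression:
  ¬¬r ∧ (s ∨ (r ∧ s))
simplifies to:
r ∧ s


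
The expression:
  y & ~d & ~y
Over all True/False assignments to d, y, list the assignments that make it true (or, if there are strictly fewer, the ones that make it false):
is never true.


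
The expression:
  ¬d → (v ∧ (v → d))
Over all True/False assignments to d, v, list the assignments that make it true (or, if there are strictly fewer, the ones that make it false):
is true only for:
  d=True, v=False;
  d=True, v=True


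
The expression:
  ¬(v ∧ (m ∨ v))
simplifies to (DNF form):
¬v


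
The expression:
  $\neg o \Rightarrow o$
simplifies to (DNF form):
$o$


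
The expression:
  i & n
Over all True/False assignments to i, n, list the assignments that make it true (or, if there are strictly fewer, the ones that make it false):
is true only for:
  i=True, n=True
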